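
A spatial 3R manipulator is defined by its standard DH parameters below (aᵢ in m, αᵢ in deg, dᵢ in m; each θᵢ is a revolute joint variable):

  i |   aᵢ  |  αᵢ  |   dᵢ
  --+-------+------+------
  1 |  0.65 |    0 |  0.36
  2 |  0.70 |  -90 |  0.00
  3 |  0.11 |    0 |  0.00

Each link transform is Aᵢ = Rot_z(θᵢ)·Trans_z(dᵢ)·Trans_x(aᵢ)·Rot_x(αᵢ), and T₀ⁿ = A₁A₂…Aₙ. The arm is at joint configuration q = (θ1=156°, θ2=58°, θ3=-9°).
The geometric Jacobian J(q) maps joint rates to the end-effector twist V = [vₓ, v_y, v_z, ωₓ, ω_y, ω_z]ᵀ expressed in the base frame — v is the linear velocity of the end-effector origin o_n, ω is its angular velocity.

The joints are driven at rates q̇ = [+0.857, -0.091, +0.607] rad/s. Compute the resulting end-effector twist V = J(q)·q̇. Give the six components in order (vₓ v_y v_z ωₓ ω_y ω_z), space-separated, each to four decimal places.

0.1111 -1.0283 -0.0659 0.3394 -0.5032 0.7660

o_n = [-1.2642, -0.1878, 0.3772]
J₁: ẑ×o_n = [0.1878, -1.2642, 0.0000], ω = ẑ
J2: z=[0.0000, 0.0000, 1.0000] o=[-0.5938, 0.2644, 0.3600] → [0.4522, -0.6704, 0.0000, 0.0000, 0.0000, 1.0000]
J3: z=[0.5592, -0.8290, 0.0000] o=[-1.1741, -0.1271, 0.3600] → [-0.0143, -0.0096, -0.1086, 0.5592, -0.8290, 0.0000]
V = J·q̇ = [0.1111, -1.0283, -0.0659, 0.3394, -0.5032, 0.7660]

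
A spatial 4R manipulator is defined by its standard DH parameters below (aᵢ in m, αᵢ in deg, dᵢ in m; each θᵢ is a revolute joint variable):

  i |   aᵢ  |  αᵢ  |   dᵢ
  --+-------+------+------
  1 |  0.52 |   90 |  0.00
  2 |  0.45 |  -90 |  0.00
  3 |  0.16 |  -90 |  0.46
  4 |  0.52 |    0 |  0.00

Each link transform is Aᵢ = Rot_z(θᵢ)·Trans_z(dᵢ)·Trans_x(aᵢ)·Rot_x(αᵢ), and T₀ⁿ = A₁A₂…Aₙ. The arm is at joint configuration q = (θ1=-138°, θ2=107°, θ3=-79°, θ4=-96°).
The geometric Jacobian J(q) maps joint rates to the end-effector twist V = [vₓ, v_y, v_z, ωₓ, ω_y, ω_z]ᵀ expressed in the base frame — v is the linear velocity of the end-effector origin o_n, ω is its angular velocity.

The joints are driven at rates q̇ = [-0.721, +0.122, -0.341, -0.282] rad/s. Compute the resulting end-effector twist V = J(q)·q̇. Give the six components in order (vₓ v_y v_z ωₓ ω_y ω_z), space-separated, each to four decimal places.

o_n = [0.3408, 0.4464, 0.1639]
J₁: ẑ×o_n = [-0.4464, 0.3408, 0.0000], ω = ẑ
J2: z=[-0.6691, 0.7431, 0.0000] o=[-0.3864, -0.3479, 0.0000] → [0.1218, 0.1097, -1.0719, -0.6691, 0.7431, 0.0000]
J3: z=[0.7107, 0.6399, -0.2924] o=[-0.2887, -0.2599, 0.4303] → [0.0360, 0.0053, 0.0992, 0.7107, 0.6399, -0.2924]
J4: z=[0.3410, 0.0502, 0.9387] o=[-0.0602, 0.1571, 0.3250] → [-0.2796, 0.4313, 0.0785, 0.3410, 0.0502, 0.9387]
V = J·q̇ = [0.4033, -0.3558, -0.1867, -0.4201, -0.1417, -0.8860]

0.4033 -0.3558 -0.1867 -0.4201 -0.1417 -0.8860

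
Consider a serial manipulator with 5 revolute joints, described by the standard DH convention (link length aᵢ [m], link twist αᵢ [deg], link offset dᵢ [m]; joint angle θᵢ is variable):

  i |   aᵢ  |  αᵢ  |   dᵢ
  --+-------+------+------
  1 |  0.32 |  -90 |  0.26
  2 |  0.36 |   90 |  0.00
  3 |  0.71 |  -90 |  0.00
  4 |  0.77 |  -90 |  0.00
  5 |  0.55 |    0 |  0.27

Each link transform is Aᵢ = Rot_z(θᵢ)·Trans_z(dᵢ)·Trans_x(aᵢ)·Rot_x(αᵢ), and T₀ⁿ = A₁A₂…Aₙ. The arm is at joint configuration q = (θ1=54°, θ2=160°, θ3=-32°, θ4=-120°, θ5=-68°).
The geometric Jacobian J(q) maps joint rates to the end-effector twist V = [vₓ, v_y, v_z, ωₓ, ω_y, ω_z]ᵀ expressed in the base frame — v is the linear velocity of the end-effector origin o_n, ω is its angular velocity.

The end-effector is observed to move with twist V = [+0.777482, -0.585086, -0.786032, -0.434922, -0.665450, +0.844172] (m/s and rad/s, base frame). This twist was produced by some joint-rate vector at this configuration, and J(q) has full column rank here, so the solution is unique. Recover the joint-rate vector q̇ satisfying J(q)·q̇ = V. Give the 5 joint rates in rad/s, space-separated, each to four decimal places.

o_n = [-0.3309, -0.1306, -1.0089]
J₁: ẑ×o_n = [0.1306, -0.3309, 0.0000], ω = ẑ
J2: z=[-0.8090, 0.5878, 0.0000] o=[0.1881, 0.2589, 0.2600] → [-0.7458, -1.0266, 0.6202, -0.8090, 0.5878, 0.0000]
J3: z=[0.2010, 0.2767, -0.9397] o=[-0.0108, -0.0148, 0.1369] → [-0.4259, 0.5312, 0.0653, 0.2010, 0.2767, -0.9397]
J4: z=[-0.9788, 0.0956, -0.1812] o=[-0.0389, -0.6937, -0.0691] → [0.0122, -0.8670, -0.5232, -0.9788, 0.0956, -0.1812]
J5: z=[0.0661, -0.6897, -0.7210] o=[0.1104, -0.1410, -0.5840] → [0.3006, 0.3463, -0.3037, 0.0661, -0.6897, -0.7210]
q̇ = J⁺·V = [0.8900, -0.3710, -0.5000, 0.6850, 0.5430]

0.8900 -0.3710 -0.5000 0.6850 0.5430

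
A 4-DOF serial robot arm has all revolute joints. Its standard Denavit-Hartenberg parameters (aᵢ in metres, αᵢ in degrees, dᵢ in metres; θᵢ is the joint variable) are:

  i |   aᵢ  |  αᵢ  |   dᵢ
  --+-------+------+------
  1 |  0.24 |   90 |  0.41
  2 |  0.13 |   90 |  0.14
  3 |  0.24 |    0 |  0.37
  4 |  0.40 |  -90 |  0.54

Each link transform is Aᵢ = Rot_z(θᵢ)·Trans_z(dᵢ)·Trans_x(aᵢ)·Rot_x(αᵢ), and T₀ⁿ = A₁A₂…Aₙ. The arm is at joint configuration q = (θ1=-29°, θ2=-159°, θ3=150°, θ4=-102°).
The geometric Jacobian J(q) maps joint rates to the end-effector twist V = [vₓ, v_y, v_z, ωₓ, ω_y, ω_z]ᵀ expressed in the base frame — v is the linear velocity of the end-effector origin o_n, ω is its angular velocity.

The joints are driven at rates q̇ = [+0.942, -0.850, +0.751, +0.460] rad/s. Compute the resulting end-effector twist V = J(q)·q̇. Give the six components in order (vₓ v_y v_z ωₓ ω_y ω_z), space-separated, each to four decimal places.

o_n = [-0.5005, -0.3597, 1.1915]
J₁: ẑ×o_n = [0.3597, -0.5005, 0.0000], ω = ẑ
J2: z=[-0.4848, -0.8746, 0.0000] o=[0.2099, -0.1164, 0.4100] → [-0.6835, 0.3789, -0.5033, -0.4848, -0.8746, 0.0000]
J3: z=[-0.3134, 0.1737, 0.9336] o=[0.0359, -0.1800, 0.3634] → [0.3117, -0.2412, 0.1495, -0.3134, 0.1737, 0.9336]
J4: z=[-0.3134, 0.1737, 0.9336] o=[0.0315, -0.3147, 0.7833] → [0.1130, -0.3686, 0.1065, -0.3134, 0.1737, 0.9336]
V = J·q̇ = [1.2059, -1.1442, 0.5891, 0.0325, 0.9538, 2.0726]

1.2059 -1.1442 0.5891 0.0325 0.9538 2.0726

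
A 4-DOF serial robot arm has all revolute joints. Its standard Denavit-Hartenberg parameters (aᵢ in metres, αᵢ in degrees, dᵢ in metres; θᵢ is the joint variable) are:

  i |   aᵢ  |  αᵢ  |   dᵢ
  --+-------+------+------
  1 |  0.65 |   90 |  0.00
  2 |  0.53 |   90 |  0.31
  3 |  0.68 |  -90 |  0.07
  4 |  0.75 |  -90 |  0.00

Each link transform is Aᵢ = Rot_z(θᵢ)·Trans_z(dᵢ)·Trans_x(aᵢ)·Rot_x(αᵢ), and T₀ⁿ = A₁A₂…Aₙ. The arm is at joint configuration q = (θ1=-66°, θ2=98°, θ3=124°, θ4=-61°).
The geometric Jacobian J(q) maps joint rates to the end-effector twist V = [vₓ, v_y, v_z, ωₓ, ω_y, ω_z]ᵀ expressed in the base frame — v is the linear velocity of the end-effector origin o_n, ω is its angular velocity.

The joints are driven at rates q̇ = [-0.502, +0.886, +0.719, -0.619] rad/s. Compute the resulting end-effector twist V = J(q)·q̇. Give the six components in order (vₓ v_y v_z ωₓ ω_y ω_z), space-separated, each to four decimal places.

o_n = [-0.5138, -1.7354, 0.0480]
J₁: ẑ×o_n = [1.7354, -0.5138, 0.0000], ω = ẑ
J2: z=[-0.9135, -0.4067, 0.0000] o=[0.2644, -0.5938, 0.0000] → [-0.0195, 0.0438, 0.7264, -0.9135, -0.4067, 0.0000]
J3: z=[0.4028, -0.9047, 0.1392] o=[-0.0488, -0.6525, 0.5248] → [0.5821, 0.1274, -0.8568, 0.4028, -0.9047, 0.1392]
J4: z=[0.5578, 0.1220, -0.8210] o=[-0.5141, -0.9935, 0.1580] → [-0.6225, 0.0611, -0.4138, 0.5578, 0.1220, -0.8210]
V = J·q̇ = [-0.0846, 0.3505, 0.2837, -0.8651, -1.0864, 0.1062]

-0.0846 0.3505 0.2837 -0.8651 -1.0864 0.1062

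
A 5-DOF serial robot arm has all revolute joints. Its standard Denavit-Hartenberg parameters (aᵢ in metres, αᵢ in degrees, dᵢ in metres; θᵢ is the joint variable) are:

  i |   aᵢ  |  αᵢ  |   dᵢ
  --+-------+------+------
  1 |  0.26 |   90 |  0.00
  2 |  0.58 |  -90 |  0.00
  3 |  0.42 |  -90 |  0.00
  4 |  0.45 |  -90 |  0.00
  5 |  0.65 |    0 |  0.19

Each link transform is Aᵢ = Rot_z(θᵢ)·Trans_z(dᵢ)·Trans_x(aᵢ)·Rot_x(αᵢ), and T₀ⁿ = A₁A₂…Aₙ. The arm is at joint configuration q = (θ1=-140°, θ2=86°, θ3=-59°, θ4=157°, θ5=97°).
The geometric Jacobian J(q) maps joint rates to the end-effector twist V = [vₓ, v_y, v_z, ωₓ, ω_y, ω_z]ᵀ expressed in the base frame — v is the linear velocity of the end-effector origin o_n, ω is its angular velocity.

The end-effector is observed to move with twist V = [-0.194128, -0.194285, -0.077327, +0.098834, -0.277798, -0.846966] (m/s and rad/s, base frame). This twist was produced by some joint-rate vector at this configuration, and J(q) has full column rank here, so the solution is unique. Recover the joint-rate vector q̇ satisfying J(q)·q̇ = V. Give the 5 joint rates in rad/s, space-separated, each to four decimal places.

-0.2760 -0.7150 0.0610 -0.7080 -0.2210

o_n = [-0.3938, 0.1083, 0.0313]
J₁: ẑ×o_n = [-0.1083, -0.3938, 0.0000], ω = ẑ
J2: z=[-0.6428, 0.7660, 0.0000] o=[-0.1992, -0.1671, 0.0000] → [0.0240, 0.0201, -0.0279, -0.6428, 0.7660, 0.0000]
J3: z=[0.7642, 0.6412, 0.0698] o=[-0.2302, -0.1931, 0.5786] → [-0.3720, 0.4068, 0.3353, 0.7642, 0.6412, 0.0698]
J4: z=[0.2853, -0.4330, 0.8551] o=[-0.4731, 0.0730, 0.7944] → [0.3002, 0.2855, 0.0444, 0.2853, -0.4330, 0.8551]
J5: z=[0.9295, 0.3427, -0.1365] o=[-0.3679, -0.3022, 0.5693] → [-0.1283, 0.5036, 0.3904, 0.9295, 0.3427, -0.1365]
q̇ = J⁺·V = [-0.2760, -0.7150, 0.0610, -0.7080, -0.2210]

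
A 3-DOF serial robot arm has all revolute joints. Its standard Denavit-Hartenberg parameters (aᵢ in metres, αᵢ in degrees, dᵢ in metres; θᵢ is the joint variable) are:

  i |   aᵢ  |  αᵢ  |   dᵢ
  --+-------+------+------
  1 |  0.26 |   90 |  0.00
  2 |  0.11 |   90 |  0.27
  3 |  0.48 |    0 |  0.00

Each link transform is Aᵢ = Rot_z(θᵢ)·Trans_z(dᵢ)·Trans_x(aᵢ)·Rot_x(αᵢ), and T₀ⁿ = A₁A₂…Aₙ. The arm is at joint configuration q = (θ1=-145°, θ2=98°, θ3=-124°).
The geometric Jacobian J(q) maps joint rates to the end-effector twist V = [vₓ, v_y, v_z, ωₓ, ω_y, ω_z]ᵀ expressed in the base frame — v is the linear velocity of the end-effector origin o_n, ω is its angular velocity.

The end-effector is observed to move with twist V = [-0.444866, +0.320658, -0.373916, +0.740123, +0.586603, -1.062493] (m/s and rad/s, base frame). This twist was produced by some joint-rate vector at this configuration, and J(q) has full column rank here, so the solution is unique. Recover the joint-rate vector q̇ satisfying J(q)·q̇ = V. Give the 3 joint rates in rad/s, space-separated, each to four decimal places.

o_n = [-0.1577, -0.2666, -0.1569]
J₁: ẑ×o_n = [0.2666, -0.1577, 0.0000], ω = ẑ
J2: z=[-0.5736, 0.8192, 0.0000] o=[-0.2130, -0.1491, 0.0000] → [-0.1285, -0.0900, 0.0220, -0.5736, 0.8192, 0.0000]
J3: z=[-0.8112, -0.5680, 0.1392] o=[-0.3553, 0.0808, 0.1089] → [0.1993, -0.1881, 0.3941, -0.8112, -0.5680, 0.1392]
q̇ = J⁺·V = [-0.9300, 0.0560, -0.9520]

-0.9300 0.0560 -0.9520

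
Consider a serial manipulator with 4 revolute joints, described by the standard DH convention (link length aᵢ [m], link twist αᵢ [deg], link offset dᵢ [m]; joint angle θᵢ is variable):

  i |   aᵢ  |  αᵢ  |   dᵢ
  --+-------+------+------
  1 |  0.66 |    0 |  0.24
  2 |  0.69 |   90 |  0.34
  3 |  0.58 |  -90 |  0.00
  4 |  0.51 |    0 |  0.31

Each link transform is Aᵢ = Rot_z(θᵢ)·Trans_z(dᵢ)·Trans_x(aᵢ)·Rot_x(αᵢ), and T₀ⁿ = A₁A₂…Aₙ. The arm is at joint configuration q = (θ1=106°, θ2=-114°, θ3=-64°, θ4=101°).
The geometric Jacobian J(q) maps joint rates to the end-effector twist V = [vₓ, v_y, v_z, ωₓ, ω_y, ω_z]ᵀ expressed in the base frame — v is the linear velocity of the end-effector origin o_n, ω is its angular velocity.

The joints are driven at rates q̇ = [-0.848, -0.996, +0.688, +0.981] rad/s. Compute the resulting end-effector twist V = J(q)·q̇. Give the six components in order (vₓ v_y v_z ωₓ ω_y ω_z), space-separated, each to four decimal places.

1.1258 -2.2225 0.7787 0.7774 -0.8040 -1.4140

o_n = [1.0565, 0.9659, 0.2821]
J₁: ẑ×o_n = [-0.9659, 1.0565, 0.0000], ω = ẑ
J2: z=[0.0000, 0.0000, 1.0000] o=[-0.1819, 0.6344, 0.2400] → [-0.3315, 1.2384, 0.0000, 0.0000, 0.0000, 1.0000]
J3: z=[-0.1392, -0.9903, 0.0000] o=[0.5014, 0.5384, 0.5800] → [0.2950, -0.0415, 0.4902, -0.1392, -0.9903, 0.0000]
J4: z=[0.8900, -0.1251, 0.4384] o=[0.7531, 0.5030, 0.0587] → [-0.2309, -0.0658, 0.4500, 0.8900, -0.1251, 0.4384]
V = J·q̇ = [1.1258, -2.2225, 0.7787, 0.7774, -0.8040, -1.4140]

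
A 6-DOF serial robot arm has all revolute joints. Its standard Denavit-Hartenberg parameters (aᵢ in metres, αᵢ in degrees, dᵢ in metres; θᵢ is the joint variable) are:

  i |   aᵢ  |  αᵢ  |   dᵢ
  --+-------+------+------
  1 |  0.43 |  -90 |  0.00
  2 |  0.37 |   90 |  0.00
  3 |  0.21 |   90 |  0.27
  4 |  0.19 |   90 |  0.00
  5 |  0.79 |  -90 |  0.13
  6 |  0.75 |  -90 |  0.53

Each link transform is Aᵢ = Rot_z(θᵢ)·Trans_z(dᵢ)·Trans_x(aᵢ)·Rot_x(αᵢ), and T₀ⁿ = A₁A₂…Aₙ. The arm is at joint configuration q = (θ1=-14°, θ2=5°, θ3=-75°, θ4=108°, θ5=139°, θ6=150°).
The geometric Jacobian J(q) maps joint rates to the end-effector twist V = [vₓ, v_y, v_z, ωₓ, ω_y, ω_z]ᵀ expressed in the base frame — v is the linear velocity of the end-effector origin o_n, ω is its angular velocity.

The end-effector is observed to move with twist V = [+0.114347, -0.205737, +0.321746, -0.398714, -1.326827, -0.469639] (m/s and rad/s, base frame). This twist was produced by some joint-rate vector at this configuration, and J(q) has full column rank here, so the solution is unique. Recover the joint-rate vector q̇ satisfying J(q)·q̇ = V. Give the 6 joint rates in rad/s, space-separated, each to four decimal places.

o_n = [1.0777, -0.2448, -0.1158]
J₁: ẑ×o_n = [0.2448, 1.0777, -0.0000], ω = ẑ
J2: z=[0.2419, 0.9703, 0.0000] o=[0.4172, -0.1040, 0.0000] → [-0.1124, 0.0280, -0.6750, 0.2419, 0.9703, 0.0000]
J3: z=[0.0846, -0.0211, 0.9962] o=[0.7749, -0.1932, -0.0322] → [0.0532, 0.3088, 0.0020, 0.0846, -0.0211, 0.9962]
J4: z=[-0.9963, -0.0183, 0.0842] o=[0.8012, -0.4088, 0.2320] → [-0.0074, -0.3232, -0.1583, -0.9963, -0.0183, 0.0842]
J5: z=[0.0418, -0.9572, 0.2864] o=[0.8155, -0.3539, 0.4133] → [0.4752, 0.0972, 0.2556, 0.0418, -0.9572, 0.2864]
J6: z=[0.7025, -0.1757, -0.6897] o=[0.2596, -0.6601, -0.0748] → [0.2936, -0.5355, 0.4354, 0.7025, -0.1757, -0.6897]
q̇ = J⁺·V = [-0.5740, -0.5590, -0.7290, -0.3430, 0.9950, -0.8330]

-0.5740 -0.5590 -0.7290 -0.3430 0.9950 -0.8330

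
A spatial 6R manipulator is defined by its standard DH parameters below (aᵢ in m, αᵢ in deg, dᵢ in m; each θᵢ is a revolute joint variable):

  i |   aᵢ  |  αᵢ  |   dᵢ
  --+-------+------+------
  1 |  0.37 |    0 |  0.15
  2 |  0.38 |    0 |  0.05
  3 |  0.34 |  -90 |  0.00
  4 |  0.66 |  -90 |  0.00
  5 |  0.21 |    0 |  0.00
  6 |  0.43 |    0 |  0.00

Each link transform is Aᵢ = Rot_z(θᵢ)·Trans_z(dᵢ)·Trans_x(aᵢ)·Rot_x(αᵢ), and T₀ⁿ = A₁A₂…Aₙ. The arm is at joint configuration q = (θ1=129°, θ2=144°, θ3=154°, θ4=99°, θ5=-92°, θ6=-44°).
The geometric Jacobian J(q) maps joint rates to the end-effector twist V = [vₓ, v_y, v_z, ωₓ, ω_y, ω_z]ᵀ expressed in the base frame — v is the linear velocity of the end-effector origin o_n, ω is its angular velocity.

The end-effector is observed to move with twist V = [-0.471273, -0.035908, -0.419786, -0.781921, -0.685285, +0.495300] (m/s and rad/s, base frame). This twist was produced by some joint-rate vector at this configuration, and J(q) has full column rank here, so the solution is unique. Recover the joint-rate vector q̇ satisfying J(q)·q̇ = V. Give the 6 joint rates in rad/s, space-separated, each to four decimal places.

o_n = [-0.5692, 0.3703, -0.1391]
J₁: ẑ×o_n = [-0.3703, -0.5692, 0.0000], ω = ẑ
J2: z=[0.0000, 0.0000, 1.0000] o=[-0.2328, 0.2875, 0.1500] → [-0.0828, -0.3364, 0.0000, 0.0000, 0.0000, 1.0000]
J3: z=[0.0000, 0.0000, 1.0000] o=[-0.2130, -0.0919, 0.2000] → [-0.4622, -0.3563, 0.0000, 0.0000, 0.0000, 1.0000]
J4: z=[-0.9205, 0.3907, 0.0000] o=[-0.0801, 0.2210, 0.2000] → [-0.1325, -0.3122, 0.0537, -0.9205, 0.3907, 0.0000]
J5: z=[-0.3859, -0.9092, 0.1564] o=[-0.1205, 0.1260, -0.4519] → [-0.3226, 0.0505, -0.5023, -0.3859, -0.9092, 0.1564]
J6: z=[-0.3859, -0.9092, 0.1564] o=[-0.3132, 0.2091, -0.4446] → [-0.3030, 0.0778, -0.2950, -0.3859, -0.9092, 0.1564]
q̇ = J⁺·V = [-0.7990, 0.3300, 0.8160, 0.4520, 0.7930, 0.1550]

-0.7990 0.3300 0.8160 0.4520 0.7930 0.1550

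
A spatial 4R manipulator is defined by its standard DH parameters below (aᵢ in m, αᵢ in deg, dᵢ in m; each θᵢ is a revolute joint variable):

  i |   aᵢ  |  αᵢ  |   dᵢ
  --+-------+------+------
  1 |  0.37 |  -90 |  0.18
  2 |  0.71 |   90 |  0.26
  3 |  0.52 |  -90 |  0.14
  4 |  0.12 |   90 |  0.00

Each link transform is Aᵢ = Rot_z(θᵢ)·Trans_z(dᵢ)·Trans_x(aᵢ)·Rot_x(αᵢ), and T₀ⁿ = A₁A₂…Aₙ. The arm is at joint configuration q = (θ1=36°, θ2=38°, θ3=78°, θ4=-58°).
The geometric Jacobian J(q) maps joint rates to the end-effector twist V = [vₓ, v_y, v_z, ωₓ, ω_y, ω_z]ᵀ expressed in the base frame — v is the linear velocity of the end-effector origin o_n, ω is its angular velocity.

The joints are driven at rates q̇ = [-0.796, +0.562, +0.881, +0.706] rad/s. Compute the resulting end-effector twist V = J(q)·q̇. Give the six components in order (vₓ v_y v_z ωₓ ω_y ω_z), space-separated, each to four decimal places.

0.5006 -0.5723 -0.1868 -0.4181 0.5724 0.3234

o_n = [0.4614, 1.3622, -0.1413]
J₁: ẑ×o_n = [-1.3622, 0.4614, 0.0000], ω = ẑ
J2: z=[-0.5878, 0.8090, 0.0000] o=[0.2993, 0.2175, 0.1800] → [-0.2599, -0.1889, -0.8039, -0.5878, 0.8090, 0.0000]
J3: z=[0.4981, 0.3619, 0.7880] o=[0.5991, 0.7567, -0.2571] → [-0.4352, -0.1662, 0.3514, 0.4981, 0.3619, 0.7880]
J4: z=[-0.7458, -0.2849, 0.6022] o=[0.4388, 1.2689, -0.2134] → [-0.0767, 0.0673, -0.0631, -0.7458, -0.2849, 0.6022]
V = J·q̇ = [0.5006, -0.5723, -0.1868, -0.4181, 0.5724, 0.3234]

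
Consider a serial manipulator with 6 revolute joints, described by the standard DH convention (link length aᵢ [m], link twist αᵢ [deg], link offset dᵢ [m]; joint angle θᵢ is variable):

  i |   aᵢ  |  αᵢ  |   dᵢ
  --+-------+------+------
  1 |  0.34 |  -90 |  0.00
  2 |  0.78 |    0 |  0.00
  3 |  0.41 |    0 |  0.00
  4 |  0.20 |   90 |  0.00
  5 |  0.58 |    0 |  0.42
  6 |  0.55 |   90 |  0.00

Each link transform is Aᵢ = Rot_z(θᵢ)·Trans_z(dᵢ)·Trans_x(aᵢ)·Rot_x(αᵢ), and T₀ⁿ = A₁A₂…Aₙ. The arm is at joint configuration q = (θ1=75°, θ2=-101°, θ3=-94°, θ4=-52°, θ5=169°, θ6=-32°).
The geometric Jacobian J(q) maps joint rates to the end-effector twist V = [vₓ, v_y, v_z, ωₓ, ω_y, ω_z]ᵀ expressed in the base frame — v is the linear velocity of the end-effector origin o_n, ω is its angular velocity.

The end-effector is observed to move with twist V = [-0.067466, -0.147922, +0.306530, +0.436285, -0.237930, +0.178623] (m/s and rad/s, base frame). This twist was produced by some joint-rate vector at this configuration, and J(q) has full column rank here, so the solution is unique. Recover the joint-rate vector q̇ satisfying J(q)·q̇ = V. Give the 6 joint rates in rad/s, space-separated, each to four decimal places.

o_n = [-0.3441, 0.5925, 1.2057]
J₁: ẑ×o_n = [-0.5925, -0.3441, 0.0000], ω = ẑ
J2: z=[-0.9659, 0.2588, 0.0000] o=[0.0880, 0.3284, 0.0000] → [0.3121, 1.1646, -0.1432, -0.9659, 0.2588, 0.0000]
J3: z=[-0.9659, 0.2588, 0.0000] o=[0.0495, 0.1847, 0.7657] → [0.1139, 0.4250, -0.2921, -0.9659, 0.2588, 0.0000]
J4: z=[-0.9659, 0.2588, 0.0000] o=[-0.0530, -0.1979, 0.6596] → [0.1414, 0.5275, -0.6881, -0.9659, 0.2588, 0.0000]
J5: z=[0.2382, 0.8891, -0.3907] o=[-0.0732, -0.2734, 0.4755] → [0.9876, -0.0681, 0.4472, 0.2382, 0.8891, -0.3907]
J6: z=[0.2382, 0.8891, -0.3907] o=[-0.0225, 0.3436, 0.8354] → [0.4265, 0.0375, 0.3453, 0.2382, 0.8891, -0.3907]
q̇ = J⁺·V = [0.1290, 0.2220, -0.2990, -0.4060, 0.1520, -0.2790]

0.1290 0.2220 -0.2990 -0.4060 0.1520 -0.2790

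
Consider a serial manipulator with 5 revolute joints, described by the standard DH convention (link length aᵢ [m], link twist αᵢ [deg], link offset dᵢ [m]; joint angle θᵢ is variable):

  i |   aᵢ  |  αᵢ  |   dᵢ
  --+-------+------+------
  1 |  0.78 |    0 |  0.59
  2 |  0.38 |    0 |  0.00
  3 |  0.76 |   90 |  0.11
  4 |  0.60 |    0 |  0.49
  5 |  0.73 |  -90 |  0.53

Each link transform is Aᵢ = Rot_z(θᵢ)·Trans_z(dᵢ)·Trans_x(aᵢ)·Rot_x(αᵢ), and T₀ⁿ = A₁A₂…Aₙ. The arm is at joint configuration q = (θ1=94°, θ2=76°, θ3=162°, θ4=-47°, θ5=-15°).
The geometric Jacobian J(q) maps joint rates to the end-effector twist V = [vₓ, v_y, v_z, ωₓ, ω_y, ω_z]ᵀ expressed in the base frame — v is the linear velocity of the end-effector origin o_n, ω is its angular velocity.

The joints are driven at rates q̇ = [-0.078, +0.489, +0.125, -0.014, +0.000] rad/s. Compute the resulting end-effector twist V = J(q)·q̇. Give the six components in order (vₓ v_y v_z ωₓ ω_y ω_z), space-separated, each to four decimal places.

0.8834 0.3164 -0.0105 0.0066 0.0124 0.5360

o_n = [0.4274, -0.7663, -0.3834]
J₁: ẑ×o_n = [0.7663, 0.4274, -0.0000], ω = ẑ
J2: z=[0.0000, 0.0000, 1.0000] o=[-0.0544, 0.7781, 0.5900] → [1.5444, 0.4819, -0.0000, 0.0000, 0.0000, 1.0000]
J3: z=[0.0000, 0.0000, 1.0000] o=[-0.4286, 0.8441, 0.5900] → [1.6104, 0.8561, -0.0000, 0.0000, 0.0000, 1.0000]
J4: z=[-0.4695, -0.8829, 0.0000] o=[0.2424, 0.4873, 0.7000] → [0.9566, -0.5086, 0.7519, -0.4695, -0.8829, 0.0000]
J5: z=[-0.4695, -0.8829, 0.0000] o=[0.3737, -0.1375, 0.2612] → [0.5691, -0.3026, 0.3427, -0.4695, -0.8829, 0.0000]
V = J·q̇ = [0.8834, 0.3164, -0.0105, 0.0066, 0.0124, 0.5360]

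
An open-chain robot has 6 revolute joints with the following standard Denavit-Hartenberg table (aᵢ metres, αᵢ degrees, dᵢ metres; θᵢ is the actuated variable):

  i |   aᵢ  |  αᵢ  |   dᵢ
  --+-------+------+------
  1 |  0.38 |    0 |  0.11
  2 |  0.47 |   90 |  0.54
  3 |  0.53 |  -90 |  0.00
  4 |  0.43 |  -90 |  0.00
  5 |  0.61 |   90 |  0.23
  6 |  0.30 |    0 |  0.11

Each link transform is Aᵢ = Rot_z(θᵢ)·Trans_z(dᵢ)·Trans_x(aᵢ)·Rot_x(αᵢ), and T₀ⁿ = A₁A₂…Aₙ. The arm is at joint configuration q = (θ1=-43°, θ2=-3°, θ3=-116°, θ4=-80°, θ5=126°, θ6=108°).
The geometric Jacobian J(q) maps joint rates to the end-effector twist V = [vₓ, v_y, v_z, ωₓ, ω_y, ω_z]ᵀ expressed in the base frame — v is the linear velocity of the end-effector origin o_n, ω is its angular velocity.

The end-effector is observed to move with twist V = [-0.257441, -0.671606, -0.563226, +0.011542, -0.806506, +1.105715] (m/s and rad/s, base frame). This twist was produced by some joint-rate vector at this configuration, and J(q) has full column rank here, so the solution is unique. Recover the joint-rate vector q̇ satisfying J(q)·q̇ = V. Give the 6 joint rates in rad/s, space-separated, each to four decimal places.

-0.4490 0.9510 0.6400 0.1000 -0.7730 -0.2790

o_n = [-0.1124, -0.0308, -0.1042]
J₁: ẑ×o_n = [0.0308, -0.1124, 0.0000], ω = ẑ
J2: z=[0.0000, 0.0000, 1.0000] o=[0.2779, -0.2592, 0.1100] → [-0.2283, -0.3904, 0.0000, 0.0000, 0.0000, 1.0000]
J3: z=[-0.7193, -0.6947, 0.0000] o=[0.6044, -0.5972, 0.6500] → [0.5239, -0.5425, -0.9054, -0.7193, -0.6947, 0.0000]
J4: z=[0.6244, -0.6465, -0.4384] o=[0.4430, -0.4301, 0.1736] → [0.3547, 0.4170, -0.1098, 0.6244, -0.6465, -0.4384]
J5: z=[-0.1750, 0.4312, -0.8851] o=[0.1157, -0.7007, 0.1065] → [0.5021, 0.1650, -0.0189, -0.1750, 0.4312, -0.8851]
J6: z=[-0.9829, -0.1291, 0.1314] o=[0.0402, -0.0569, 0.1752] → [0.0327, -0.2948, -0.0453, -0.9829, -0.1291, 0.1314]
q̇ = J⁺·V = [-0.4490, 0.9510, 0.6400, 0.1000, -0.7730, -0.2790]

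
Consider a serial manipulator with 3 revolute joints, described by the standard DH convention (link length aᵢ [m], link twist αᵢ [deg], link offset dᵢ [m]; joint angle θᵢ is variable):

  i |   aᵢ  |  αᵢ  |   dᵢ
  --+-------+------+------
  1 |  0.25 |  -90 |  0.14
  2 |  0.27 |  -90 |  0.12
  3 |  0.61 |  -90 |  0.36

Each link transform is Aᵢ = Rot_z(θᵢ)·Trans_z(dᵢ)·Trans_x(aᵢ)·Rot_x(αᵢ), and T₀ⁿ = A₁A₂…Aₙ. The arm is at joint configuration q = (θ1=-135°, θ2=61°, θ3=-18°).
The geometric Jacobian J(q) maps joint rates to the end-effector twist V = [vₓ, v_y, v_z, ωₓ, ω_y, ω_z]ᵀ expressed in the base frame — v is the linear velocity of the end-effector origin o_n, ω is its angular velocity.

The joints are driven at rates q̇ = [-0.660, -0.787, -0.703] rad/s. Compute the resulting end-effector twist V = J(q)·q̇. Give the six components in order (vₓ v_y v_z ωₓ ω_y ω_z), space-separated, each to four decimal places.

o_n = [-0.0274, -0.4637, -0.7781]
J₁: ẑ×o_n = [0.4637, -0.0274, 0.0000], ω = ẑ
J2: z=[0.7071, -0.7071, 0.0000] o=[-0.1768, -0.1768, 0.1400] → [0.6492, 0.6492, -0.0973, 0.7071, -0.7071, 0.0000]
J3: z=[0.6184, 0.6184, -0.4848] o=[-0.1845, -0.3542, -0.0961] → [-0.4748, 0.3456, -0.1649, 0.6184, 0.6184, -0.4848]
V = J·q̇ = [-0.4831, -0.7358, 0.1925, -0.9913, 0.1217, -0.3192]

-0.4831 -0.7358 0.1925 -0.9913 0.1217 -0.3192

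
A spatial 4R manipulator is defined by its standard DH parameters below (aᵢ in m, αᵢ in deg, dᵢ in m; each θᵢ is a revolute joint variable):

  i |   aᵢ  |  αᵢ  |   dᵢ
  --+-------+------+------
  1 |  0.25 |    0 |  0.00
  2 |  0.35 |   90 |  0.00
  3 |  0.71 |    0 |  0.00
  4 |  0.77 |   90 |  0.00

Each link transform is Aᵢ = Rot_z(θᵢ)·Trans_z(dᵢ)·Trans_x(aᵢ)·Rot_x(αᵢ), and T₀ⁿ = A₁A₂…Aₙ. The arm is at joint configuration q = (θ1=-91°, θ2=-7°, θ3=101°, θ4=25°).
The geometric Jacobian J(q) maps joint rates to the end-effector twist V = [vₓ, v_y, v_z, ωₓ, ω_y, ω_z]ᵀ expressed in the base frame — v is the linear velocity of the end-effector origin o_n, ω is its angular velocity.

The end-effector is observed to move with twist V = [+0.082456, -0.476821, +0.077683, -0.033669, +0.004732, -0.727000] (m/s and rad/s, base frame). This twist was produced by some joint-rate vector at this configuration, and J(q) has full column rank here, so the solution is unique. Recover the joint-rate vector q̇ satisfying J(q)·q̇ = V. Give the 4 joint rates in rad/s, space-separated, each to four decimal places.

-0.1010 -0.6260 -0.6870 0.7210

o_n = [0.0288, -0.0142, 1.3199]
J₁: ẑ×o_n = [0.0142, 0.0288, -0.0000], ω = ẑ
J2: z=[0.0000, 0.0000, 1.0000] o=[-0.0044, -0.2500, 0.0000] → [-0.2358, 0.0331, 0.0000, 0.0000, 0.0000, 1.0000]
J3: z=[-0.9903, 0.1392, 0.0000] o=[-0.0531, -0.5966, 0.0000] → [0.1837, 1.3071, -0.5881, -0.9903, 0.1392, 0.0000]
J4: z=[-0.9903, 0.1392, 0.0000] o=[-0.0342, -0.4624, 0.6970] → [0.0867, 0.6169, -0.4526, -0.9903, 0.1392, 0.0000]
q̇ = J⁺·V = [-0.1010, -0.6260, -0.6870, 0.7210]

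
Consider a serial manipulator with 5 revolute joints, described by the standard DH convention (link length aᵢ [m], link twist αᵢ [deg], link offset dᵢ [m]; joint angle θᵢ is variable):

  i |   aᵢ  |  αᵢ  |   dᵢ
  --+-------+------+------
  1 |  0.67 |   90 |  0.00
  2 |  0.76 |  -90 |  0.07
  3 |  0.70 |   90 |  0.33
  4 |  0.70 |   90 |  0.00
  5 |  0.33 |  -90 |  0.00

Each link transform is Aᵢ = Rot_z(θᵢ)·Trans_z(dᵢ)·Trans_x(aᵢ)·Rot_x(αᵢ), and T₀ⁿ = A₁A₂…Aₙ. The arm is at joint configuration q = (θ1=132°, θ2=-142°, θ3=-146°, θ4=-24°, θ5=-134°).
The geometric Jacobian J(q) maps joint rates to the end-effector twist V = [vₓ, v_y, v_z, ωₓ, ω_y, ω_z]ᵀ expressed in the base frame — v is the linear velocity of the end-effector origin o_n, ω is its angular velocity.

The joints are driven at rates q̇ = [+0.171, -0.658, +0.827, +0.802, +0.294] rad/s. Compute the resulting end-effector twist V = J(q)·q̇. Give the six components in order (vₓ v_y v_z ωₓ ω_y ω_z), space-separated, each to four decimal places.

0.6148 0.3743 -0.6626 -1.4470 -0.4699 -0.0540

o_n = [0.1392, 1.1885, -0.0820]
J₁: ẑ×o_n = [-1.1885, 0.1392, 0.0000], ω = ẑ
J2: z=[0.7431, 0.6691, 0.0000] o=[-0.4483, 0.4979, 0.0000] → [-0.0549, 0.0609, 0.1201, 0.7431, 0.6691, 0.0000]
J3: z=[-0.4120, 0.4575, -0.7880] o=[0.0044, 0.0997, -0.4679] → [1.0345, 0.0528, -0.5102, -0.4120, 0.4575, -0.7880]
J4: z=[-0.9109, -0.2273, 0.3443] o=[-0.1466, 0.8524, -0.3707] → [-0.1813, 0.3614, -0.2412, -0.9109, -0.2273, 0.3443]
J5: z=[0.3851, -0.7676, 0.5123] o=[-0.0431, 1.2719, 0.1801] → [0.2439, 0.1943, 0.1079, 0.3851, -0.7676, 0.5123]
V = J·q̇ = [0.6148, 0.3743, -0.6626, -1.4470, -0.4699, -0.0540]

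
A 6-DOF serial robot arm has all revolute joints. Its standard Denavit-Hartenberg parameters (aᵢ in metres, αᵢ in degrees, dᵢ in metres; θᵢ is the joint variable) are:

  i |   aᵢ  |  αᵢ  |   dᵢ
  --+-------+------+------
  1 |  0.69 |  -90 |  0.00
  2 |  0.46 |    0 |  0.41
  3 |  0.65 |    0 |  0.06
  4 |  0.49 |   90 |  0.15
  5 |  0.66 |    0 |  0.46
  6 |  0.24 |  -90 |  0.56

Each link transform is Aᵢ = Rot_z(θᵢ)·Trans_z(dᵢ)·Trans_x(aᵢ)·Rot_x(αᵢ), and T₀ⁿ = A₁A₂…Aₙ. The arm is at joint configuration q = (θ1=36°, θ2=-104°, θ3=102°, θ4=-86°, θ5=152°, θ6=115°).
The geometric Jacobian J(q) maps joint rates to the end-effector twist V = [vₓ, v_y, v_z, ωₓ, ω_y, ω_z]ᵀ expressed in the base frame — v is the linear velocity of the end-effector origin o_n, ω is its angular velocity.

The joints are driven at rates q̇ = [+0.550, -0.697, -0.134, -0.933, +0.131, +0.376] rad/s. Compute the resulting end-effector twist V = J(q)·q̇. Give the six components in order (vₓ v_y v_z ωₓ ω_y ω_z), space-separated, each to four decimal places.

o_n = [-0.2396, 0.6790, 0.3994]
J₁: ẑ×o_n = [-0.6790, -0.2396, 0.0000], ω = ẑ
J2: z=[-0.5878, 0.8090, 0.0000] o=[0.5582, 0.4056, 0.0000] → [0.3231, 0.2347, 0.4847, -0.5878, 0.8090, 0.0000]
J3: z=[-0.5878, 0.8090, 0.0000] o=[0.2272, 0.6719, 0.4463] → [-0.0380, -0.0276, 0.3734, -0.5878, 0.8090, 0.0000]
J4: z=[-0.5878, 0.8090, 0.0000] o=[0.7175, 1.1022, 0.4690] → [-0.0563, -0.0409, 1.0231, -0.5878, 0.8090, 0.0000]
J5: z=[-0.8085, -0.5874, 0.0349] o=[0.6431, 1.2336, 0.9587] → [0.3479, -0.4831, -0.0701, -0.8085, -0.5874, 0.0349]
J6: z=[-0.8085, -0.5874, 0.0349] o=[0.0726, 1.2021, 0.3924] → [0.0141, -0.0052, 0.2395, -0.8085, -0.5874, 0.0349]
V = J·q̇ = [-0.4901, -0.3188, -1.2615, 0.6269, -1.7249, 0.5677]

-0.4901 -0.3188 -1.2615 0.6269 -1.7249 0.5677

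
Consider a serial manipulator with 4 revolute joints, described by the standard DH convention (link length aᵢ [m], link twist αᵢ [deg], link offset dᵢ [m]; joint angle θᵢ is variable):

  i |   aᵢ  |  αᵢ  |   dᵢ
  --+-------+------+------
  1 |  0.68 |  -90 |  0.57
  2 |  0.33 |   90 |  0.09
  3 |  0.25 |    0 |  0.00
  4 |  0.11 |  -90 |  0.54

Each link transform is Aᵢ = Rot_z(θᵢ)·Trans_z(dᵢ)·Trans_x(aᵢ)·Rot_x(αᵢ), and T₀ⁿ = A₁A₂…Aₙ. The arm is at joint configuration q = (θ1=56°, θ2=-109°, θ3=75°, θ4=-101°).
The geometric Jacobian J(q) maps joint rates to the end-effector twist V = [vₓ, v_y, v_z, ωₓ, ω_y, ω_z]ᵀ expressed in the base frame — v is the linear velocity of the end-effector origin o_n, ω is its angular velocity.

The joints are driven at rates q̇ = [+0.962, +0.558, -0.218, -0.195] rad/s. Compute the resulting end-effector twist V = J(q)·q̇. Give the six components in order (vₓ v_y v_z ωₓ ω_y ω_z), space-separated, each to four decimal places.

o_n = [-0.2300, 0.1656, 0.8609]
J₁: ẑ×o_n = [-0.1656, -0.2300, 0.0000], ω = ẑ
J2: z=[-0.8290, 0.5592, 0.0000] o=[0.3803, 0.5637, 0.5700] → [0.1627, 0.2411, 0.6713, -0.8290, 0.5592, 0.0000]
J3: z=[-0.5287, -0.7839, -0.3256] o=[0.2456, 0.5250, 0.8820] → [-0.1004, 0.1436, -0.1827, -0.5287, -0.7839, -0.3256]
J4: z=[-0.5287, -0.7839, -0.3256] o=[0.0336, 0.6426, 0.9432] → [-0.0907, 0.0423, 0.0456, -0.5287, -0.7839, -0.3256]
V = J·q̇ = [-0.0290, -0.1262, 0.4055, -0.2442, 0.6358, 1.0965]

-0.0290 -0.1262 0.4055 -0.2442 0.6358 1.0965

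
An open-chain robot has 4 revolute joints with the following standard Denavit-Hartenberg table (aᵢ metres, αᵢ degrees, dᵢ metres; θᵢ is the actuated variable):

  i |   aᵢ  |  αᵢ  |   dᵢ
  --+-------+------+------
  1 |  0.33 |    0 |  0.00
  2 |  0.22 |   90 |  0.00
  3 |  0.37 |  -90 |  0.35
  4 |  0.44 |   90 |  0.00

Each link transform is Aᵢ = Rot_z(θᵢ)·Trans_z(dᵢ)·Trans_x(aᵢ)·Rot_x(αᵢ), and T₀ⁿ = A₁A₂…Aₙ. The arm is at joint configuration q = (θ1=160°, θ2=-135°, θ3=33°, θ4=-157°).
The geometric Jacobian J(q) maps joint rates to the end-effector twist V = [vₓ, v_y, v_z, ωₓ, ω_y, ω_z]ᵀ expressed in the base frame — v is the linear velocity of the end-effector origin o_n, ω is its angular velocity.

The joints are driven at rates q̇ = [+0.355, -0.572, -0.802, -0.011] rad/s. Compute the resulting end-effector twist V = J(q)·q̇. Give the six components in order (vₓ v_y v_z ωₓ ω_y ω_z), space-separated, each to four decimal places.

o_n = [0.0832, -0.2796, -0.0191]
J₁: ẑ×o_n = [0.2796, 0.0832, -0.0000], ω = ẑ
J2: z=[0.0000, 0.0000, 1.0000] o=[-0.3101, 0.1129, 0.0000] → [0.3925, 0.3933, -0.0000, 0.0000, 0.0000, 1.0000]
J3: z=[0.4226, -0.9063, 0.0000] o=[-0.1107, 0.2058, 0.0000] → [0.0173, 0.0081, -0.0294, 0.4226, -0.9063, 0.0000]
J4: z=[-0.4936, -0.2302, 0.8387] o=[0.3184, 0.0198, 0.2015] → [0.3018, -0.3061, 0.0936, -0.4936, -0.2302, 0.8387]
V = J·q̇ = [-0.1424, -0.1985, 0.0225, -0.3335, 0.7294, -0.2262]

-0.1424 -0.1985 0.0225 -0.3335 0.7294 -0.2262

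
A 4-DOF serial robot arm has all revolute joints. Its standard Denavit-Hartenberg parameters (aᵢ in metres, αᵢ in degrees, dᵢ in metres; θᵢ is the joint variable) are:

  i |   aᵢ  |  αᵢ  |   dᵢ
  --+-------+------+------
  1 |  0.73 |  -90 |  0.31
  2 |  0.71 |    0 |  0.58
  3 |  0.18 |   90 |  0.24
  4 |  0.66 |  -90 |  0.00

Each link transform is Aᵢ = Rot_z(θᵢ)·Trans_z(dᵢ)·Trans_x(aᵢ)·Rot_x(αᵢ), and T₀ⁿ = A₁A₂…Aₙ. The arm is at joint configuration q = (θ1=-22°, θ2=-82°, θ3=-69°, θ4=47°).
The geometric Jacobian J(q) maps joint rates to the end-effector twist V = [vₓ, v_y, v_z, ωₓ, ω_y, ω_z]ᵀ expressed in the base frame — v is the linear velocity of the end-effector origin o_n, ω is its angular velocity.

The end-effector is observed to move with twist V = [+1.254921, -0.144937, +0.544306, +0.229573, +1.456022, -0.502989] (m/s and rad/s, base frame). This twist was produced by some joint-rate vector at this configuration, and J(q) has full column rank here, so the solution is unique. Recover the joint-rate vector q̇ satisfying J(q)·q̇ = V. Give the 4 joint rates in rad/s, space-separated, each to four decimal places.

o_n = [0.7455, 1.1038, 1.3186]
J₁: ẑ×o_n = [-1.1038, 0.7455, 0.0000], ω = ẑ
J2: z=[0.3746, 0.9272, 0.0000] o=[0.6768, -0.2735, 0.3100] → [0.9351, -0.3778, 0.4523, 0.3746, 0.9272, 0.0000]
J3: z=[0.3746, 0.9272, 0.0000] o=[0.9857, 0.2273, 1.0131] → [0.2832, -0.1144, 0.5511, 0.3746, 0.9272, 0.0000]
J4: z=[-0.4495, 0.1816, -0.8746] o=[0.9297, 0.5088, 1.1004] → [0.5600, 0.2592, -0.2340, -0.4495, 0.1816, -0.8746]
q̇ = J⁺·V = [0.0970, 0.8760, 0.5600, 0.6860]

0.0970 0.8760 0.5600 0.6860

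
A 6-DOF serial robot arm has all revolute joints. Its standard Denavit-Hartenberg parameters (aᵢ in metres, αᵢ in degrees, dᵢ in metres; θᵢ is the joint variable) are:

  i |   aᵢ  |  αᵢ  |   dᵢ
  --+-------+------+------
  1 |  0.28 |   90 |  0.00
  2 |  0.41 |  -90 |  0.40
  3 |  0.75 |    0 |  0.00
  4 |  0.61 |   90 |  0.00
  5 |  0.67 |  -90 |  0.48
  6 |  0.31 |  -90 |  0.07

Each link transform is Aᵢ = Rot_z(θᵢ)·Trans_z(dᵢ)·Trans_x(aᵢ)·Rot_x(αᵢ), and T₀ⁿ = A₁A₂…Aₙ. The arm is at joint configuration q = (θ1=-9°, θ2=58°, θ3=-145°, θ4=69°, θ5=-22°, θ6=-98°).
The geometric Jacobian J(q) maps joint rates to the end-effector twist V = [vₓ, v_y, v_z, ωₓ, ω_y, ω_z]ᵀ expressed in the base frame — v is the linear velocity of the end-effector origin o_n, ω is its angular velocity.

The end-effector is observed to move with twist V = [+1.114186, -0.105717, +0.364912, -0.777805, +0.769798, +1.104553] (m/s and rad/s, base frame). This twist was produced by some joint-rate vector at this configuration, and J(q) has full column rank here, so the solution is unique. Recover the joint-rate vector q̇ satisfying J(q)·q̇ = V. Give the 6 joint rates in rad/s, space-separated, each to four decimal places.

o_n = [-0.2780, -2.1853, -0.6612]
J₁: ẑ×o_n = [2.1853, -0.2780, 0.0000], ω = ẑ
J2: z=[-0.1564, -0.9877, 0.0000] o=[0.2766, -0.0438, 0.0000] → [0.6530, -0.1034, -0.2128, -0.1564, -0.9877, 0.0000]
J3: z=[-0.8376, 0.1327, 0.5299] o=[0.4286, -0.4729, 0.3477] → [0.7736, -1.2195, 1.5280, -0.8376, 0.1327, 0.5299]
J4: z=[-0.8376, 0.1327, 0.5299] o=[0.0397, -0.8468, -0.1733] → [0.6445, -0.5770, 1.1632, -0.8376, 0.1327, 0.5299]
J5: z=[-0.5457, -0.1585, -0.8229] o=[0.0244, -1.4436, -0.0482] → [-0.5131, -0.0857, 0.3568, -0.5457, -0.1585, -0.8229]
J6: z=[-0.7860, -0.2435, 0.5682] o=[-0.0430, -2.1608, -0.4487] → [0.0656, -0.3006, -0.0380, -0.7860, -0.2435, 0.5682]
q̇ = J⁺·V = [0.7990, -0.9590, -0.6340, 0.9070, 0.2830, 0.6930]

0.7990 -0.9590 -0.6340 0.9070 0.2830 0.6930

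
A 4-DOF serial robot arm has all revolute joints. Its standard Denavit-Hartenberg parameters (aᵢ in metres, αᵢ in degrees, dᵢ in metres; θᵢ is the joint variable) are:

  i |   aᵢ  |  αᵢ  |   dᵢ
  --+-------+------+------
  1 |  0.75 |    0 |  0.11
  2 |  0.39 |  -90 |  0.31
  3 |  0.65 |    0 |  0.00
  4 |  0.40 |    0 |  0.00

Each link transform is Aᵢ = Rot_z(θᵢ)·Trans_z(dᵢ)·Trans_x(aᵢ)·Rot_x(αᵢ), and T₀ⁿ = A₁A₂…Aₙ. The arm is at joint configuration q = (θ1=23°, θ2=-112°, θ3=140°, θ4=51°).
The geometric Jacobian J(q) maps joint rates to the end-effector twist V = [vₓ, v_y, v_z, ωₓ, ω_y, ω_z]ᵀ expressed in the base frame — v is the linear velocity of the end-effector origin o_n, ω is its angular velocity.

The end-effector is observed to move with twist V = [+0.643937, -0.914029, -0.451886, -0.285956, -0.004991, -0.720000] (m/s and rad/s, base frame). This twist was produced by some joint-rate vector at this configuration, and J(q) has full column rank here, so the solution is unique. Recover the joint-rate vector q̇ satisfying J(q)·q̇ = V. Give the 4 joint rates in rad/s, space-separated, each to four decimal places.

o_n = [0.6816, 0.7936, 0.0785]
J₁: ẑ×o_n = [-0.7936, 0.6816, 0.0000], ω = ẑ
J2: z=[0.0000, 0.0000, 1.0000] o=[0.6904, 0.2930, 0.1100] → [-0.5005, -0.0087, 0.0000, 0.0000, 0.0000, 1.0000]
J3: z=[0.9998, 0.0175, 0.0000] o=[0.6972, -0.0969, 0.4200] → [-0.0060, 0.3414, 0.8906, 0.9998, 0.0175, 0.0000]
J4: z=[0.9998, 0.0175, 0.0000] o=[0.6885, 0.4010, 0.0022] → [0.0013, -0.0763, 0.3927, 0.9998, 0.0175, 0.0000]
q̇ = J⁺·V = [-0.9520, 0.2320, -0.6820, 0.3960]

-0.9520 0.2320 -0.6820 0.3960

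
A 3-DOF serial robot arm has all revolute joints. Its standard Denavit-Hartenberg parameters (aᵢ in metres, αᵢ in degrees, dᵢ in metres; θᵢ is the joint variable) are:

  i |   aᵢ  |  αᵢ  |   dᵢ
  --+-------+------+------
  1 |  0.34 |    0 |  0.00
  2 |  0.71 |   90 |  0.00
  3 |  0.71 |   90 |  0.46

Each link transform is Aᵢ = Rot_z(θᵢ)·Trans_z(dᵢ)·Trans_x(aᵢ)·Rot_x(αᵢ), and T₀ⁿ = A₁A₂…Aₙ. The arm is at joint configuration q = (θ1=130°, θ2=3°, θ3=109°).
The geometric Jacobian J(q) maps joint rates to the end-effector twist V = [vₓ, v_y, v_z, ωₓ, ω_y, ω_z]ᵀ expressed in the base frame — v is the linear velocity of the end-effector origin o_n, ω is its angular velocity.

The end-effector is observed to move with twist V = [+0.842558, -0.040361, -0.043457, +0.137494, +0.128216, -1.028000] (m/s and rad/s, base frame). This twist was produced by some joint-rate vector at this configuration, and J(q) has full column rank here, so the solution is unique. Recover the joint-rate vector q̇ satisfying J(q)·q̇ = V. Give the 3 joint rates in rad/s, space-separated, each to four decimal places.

o_n = [-0.2087, 0.9244, 0.6713]
J₁: ẑ×o_n = [-0.9244, -0.2087, 0.0000], ω = ẑ
J2: z=[0.0000, 0.0000, 1.0000] o=[-0.2185, 0.2605, 0.0000] → [-0.6639, 0.0099, 0.0000, 0.0000, 0.0000, 1.0000]
J3: z=[0.7314, 0.6820, 0.0000] o=[-0.7028, 0.7797, 0.0000] → [0.4578, -0.4910, -0.2312, 0.7314, 0.6820, 0.0000]
q̇ = J⁺·V = [-0.2840, -0.7440, 0.1880]

-0.2840 -0.7440 0.1880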